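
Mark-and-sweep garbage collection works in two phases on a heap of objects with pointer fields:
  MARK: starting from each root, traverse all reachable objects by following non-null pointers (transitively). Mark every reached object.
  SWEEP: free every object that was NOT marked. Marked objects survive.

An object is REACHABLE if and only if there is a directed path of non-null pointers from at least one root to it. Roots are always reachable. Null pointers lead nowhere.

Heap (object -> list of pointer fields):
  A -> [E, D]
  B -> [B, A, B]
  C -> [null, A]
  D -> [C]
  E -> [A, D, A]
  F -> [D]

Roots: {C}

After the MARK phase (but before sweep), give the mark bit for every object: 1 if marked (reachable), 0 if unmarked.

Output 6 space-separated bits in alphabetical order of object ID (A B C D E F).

Roots: C
Mark C: refs=null A, marked=C
Mark A: refs=E D, marked=A C
Mark E: refs=A D A, marked=A C E
Mark D: refs=C, marked=A C D E
Unmarked (collected): B F

Answer: 1 0 1 1 1 0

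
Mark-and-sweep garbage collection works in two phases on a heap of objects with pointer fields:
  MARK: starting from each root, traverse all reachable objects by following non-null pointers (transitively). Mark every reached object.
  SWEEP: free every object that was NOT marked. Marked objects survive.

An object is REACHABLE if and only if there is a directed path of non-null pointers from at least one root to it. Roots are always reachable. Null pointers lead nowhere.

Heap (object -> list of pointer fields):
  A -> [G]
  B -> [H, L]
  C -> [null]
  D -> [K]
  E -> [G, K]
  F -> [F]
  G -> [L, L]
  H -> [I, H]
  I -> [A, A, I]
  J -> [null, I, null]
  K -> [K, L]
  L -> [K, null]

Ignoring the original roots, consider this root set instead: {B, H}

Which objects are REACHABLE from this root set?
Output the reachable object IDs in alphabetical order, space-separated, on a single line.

Roots: B H
Mark B: refs=H L, marked=B
Mark H: refs=I H, marked=B H
Mark L: refs=K null, marked=B H L
Mark I: refs=A A I, marked=B H I L
Mark K: refs=K L, marked=B H I K L
Mark A: refs=G, marked=A B H I K L
Mark G: refs=L L, marked=A B G H I K L
Unmarked (collected): C D E F J

Answer: A B G H I K L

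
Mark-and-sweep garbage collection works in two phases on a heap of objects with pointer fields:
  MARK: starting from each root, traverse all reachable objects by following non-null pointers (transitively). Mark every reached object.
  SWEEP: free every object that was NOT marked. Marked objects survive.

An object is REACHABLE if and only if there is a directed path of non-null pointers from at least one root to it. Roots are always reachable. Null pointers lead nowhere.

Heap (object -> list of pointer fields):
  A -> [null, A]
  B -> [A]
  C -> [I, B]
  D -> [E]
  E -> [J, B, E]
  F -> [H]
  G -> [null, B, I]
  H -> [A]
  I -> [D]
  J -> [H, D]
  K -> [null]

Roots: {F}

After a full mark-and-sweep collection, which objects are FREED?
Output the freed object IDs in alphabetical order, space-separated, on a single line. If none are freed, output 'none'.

Roots: F
Mark F: refs=H, marked=F
Mark H: refs=A, marked=F H
Mark A: refs=null A, marked=A F H
Unmarked (collected): B C D E G I J K

Answer: B C D E G I J K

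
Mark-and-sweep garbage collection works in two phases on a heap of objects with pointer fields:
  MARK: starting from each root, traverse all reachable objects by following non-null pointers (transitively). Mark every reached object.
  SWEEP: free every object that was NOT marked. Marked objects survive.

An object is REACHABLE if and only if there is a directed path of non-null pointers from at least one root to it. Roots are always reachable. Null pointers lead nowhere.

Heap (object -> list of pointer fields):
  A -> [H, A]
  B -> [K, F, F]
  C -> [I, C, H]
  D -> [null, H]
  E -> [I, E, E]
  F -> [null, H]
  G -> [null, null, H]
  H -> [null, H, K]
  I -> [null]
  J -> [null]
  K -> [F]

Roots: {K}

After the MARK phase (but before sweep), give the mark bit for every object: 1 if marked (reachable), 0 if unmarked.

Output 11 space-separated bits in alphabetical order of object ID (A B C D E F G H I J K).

Roots: K
Mark K: refs=F, marked=K
Mark F: refs=null H, marked=F K
Mark H: refs=null H K, marked=F H K
Unmarked (collected): A B C D E G I J

Answer: 0 0 0 0 0 1 0 1 0 0 1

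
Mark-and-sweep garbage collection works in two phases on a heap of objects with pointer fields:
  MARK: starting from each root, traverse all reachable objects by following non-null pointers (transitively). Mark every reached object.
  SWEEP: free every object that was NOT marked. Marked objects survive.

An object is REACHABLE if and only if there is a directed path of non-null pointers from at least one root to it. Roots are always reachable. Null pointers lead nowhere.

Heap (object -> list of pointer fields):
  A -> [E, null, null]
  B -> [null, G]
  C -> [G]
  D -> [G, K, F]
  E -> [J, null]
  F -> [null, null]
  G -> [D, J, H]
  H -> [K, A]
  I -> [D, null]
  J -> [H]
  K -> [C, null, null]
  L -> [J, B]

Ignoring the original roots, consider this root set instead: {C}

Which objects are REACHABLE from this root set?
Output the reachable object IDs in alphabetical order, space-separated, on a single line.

Answer: A C D E F G H J K

Derivation:
Roots: C
Mark C: refs=G, marked=C
Mark G: refs=D J H, marked=C G
Mark D: refs=G K F, marked=C D G
Mark J: refs=H, marked=C D G J
Mark H: refs=K A, marked=C D G H J
Mark K: refs=C null null, marked=C D G H J K
Mark F: refs=null null, marked=C D F G H J K
Mark A: refs=E null null, marked=A C D F G H J K
Mark E: refs=J null, marked=A C D E F G H J K
Unmarked (collected): B I L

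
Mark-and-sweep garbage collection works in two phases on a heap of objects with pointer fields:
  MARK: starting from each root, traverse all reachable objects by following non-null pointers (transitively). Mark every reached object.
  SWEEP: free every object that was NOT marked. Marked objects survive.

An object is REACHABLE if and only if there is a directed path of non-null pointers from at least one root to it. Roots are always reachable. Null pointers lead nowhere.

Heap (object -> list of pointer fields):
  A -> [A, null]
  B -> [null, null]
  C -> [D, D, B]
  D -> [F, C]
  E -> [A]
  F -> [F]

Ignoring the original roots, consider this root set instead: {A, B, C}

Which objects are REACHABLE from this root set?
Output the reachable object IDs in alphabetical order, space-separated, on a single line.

Answer: A B C D F

Derivation:
Roots: A B C
Mark A: refs=A null, marked=A
Mark B: refs=null null, marked=A B
Mark C: refs=D D B, marked=A B C
Mark D: refs=F C, marked=A B C D
Mark F: refs=F, marked=A B C D F
Unmarked (collected): E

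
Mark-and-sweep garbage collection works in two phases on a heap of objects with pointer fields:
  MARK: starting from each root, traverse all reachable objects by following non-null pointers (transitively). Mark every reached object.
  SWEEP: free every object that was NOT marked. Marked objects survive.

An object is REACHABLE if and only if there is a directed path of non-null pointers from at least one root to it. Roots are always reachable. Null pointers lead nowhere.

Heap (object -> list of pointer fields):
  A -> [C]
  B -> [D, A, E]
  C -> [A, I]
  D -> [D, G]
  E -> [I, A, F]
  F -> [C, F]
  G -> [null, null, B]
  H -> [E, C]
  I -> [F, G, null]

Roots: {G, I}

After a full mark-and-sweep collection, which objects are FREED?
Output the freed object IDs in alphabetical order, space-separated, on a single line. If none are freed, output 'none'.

Roots: G I
Mark G: refs=null null B, marked=G
Mark I: refs=F G null, marked=G I
Mark B: refs=D A E, marked=B G I
Mark F: refs=C F, marked=B F G I
Mark D: refs=D G, marked=B D F G I
Mark A: refs=C, marked=A B D F G I
Mark E: refs=I A F, marked=A B D E F G I
Mark C: refs=A I, marked=A B C D E F G I
Unmarked (collected): H

Answer: H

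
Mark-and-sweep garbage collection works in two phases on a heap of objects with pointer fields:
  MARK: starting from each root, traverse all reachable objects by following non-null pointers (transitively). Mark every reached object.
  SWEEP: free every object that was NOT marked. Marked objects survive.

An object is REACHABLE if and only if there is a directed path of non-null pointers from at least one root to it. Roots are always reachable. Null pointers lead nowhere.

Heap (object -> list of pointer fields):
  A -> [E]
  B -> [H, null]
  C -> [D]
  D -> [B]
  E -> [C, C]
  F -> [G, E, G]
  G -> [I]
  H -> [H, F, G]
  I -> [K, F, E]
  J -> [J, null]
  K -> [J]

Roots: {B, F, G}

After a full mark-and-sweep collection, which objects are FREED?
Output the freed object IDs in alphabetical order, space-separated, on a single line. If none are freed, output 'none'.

Roots: B F G
Mark B: refs=H null, marked=B
Mark F: refs=G E G, marked=B F
Mark G: refs=I, marked=B F G
Mark H: refs=H F G, marked=B F G H
Mark E: refs=C C, marked=B E F G H
Mark I: refs=K F E, marked=B E F G H I
Mark C: refs=D, marked=B C E F G H I
Mark K: refs=J, marked=B C E F G H I K
Mark D: refs=B, marked=B C D E F G H I K
Mark J: refs=J null, marked=B C D E F G H I J K
Unmarked (collected): A

Answer: A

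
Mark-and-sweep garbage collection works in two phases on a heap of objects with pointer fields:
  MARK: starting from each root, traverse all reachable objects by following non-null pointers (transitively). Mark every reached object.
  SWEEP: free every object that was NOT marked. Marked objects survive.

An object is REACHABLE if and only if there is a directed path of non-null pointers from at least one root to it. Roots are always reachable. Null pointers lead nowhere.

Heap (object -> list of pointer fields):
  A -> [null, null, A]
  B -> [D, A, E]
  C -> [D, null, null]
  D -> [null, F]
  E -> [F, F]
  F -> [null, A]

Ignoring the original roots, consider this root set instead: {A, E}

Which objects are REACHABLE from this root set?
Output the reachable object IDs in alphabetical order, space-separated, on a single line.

Roots: A E
Mark A: refs=null null A, marked=A
Mark E: refs=F F, marked=A E
Mark F: refs=null A, marked=A E F
Unmarked (collected): B C D

Answer: A E F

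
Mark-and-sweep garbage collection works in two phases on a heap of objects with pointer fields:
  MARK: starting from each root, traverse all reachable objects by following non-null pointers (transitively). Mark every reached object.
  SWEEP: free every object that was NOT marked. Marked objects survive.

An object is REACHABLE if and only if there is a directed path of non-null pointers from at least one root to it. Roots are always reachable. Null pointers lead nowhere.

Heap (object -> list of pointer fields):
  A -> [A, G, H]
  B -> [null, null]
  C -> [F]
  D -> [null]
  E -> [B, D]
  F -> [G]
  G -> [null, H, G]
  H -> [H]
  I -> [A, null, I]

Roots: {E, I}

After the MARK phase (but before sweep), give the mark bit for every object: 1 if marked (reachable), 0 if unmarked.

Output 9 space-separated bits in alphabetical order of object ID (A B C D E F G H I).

Roots: E I
Mark E: refs=B D, marked=E
Mark I: refs=A null I, marked=E I
Mark B: refs=null null, marked=B E I
Mark D: refs=null, marked=B D E I
Mark A: refs=A G H, marked=A B D E I
Mark G: refs=null H G, marked=A B D E G I
Mark H: refs=H, marked=A B D E G H I
Unmarked (collected): C F

Answer: 1 1 0 1 1 0 1 1 1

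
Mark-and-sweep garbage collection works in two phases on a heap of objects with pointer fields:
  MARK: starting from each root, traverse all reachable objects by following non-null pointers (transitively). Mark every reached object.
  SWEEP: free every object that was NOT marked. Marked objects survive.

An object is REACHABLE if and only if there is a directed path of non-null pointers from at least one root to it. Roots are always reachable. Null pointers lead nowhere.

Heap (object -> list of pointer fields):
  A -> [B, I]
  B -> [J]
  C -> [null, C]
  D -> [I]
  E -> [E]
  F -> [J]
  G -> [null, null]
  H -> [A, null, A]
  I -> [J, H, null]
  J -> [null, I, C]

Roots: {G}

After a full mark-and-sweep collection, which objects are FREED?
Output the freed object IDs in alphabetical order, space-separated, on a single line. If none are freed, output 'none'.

Answer: A B C D E F H I J

Derivation:
Roots: G
Mark G: refs=null null, marked=G
Unmarked (collected): A B C D E F H I J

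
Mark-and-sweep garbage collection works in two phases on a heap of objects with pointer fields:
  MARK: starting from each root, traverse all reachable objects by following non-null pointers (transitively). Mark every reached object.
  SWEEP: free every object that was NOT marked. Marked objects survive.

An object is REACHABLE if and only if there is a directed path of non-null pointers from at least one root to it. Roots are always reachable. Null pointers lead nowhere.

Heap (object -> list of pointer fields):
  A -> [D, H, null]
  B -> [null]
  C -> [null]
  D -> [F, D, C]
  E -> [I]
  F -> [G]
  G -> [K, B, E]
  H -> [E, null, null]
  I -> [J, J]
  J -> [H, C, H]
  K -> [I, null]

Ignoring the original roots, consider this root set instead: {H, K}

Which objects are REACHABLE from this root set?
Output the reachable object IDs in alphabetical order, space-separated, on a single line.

Roots: H K
Mark H: refs=E null null, marked=H
Mark K: refs=I null, marked=H K
Mark E: refs=I, marked=E H K
Mark I: refs=J J, marked=E H I K
Mark J: refs=H C H, marked=E H I J K
Mark C: refs=null, marked=C E H I J K
Unmarked (collected): A B D F G

Answer: C E H I J K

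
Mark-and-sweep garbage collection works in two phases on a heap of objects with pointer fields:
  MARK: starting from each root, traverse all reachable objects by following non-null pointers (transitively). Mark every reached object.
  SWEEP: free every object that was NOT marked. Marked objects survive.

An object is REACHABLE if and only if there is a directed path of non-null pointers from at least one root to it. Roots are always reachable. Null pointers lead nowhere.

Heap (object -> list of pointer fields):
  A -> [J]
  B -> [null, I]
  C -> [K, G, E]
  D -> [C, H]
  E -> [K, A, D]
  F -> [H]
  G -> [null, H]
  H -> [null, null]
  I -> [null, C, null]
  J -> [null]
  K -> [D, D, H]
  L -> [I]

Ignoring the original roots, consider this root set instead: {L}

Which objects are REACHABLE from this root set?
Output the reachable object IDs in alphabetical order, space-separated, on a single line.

Roots: L
Mark L: refs=I, marked=L
Mark I: refs=null C null, marked=I L
Mark C: refs=K G E, marked=C I L
Mark K: refs=D D H, marked=C I K L
Mark G: refs=null H, marked=C G I K L
Mark E: refs=K A D, marked=C E G I K L
Mark D: refs=C H, marked=C D E G I K L
Mark H: refs=null null, marked=C D E G H I K L
Mark A: refs=J, marked=A C D E G H I K L
Mark J: refs=null, marked=A C D E G H I J K L
Unmarked (collected): B F

Answer: A C D E G H I J K L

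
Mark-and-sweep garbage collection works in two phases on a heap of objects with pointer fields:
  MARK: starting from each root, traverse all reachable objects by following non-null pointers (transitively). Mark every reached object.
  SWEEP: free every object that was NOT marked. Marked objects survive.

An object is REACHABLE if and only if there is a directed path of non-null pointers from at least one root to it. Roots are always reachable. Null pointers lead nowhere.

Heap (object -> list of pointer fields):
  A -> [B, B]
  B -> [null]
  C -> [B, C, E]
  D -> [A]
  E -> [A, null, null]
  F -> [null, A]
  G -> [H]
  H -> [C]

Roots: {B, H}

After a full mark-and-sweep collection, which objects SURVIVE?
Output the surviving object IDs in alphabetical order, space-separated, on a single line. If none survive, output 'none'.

Answer: A B C E H

Derivation:
Roots: B H
Mark B: refs=null, marked=B
Mark H: refs=C, marked=B H
Mark C: refs=B C E, marked=B C H
Mark E: refs=A null null, marked=B C E H
Mark A: refs=B B, marked=A B C E H
Unmarked (collected): D F G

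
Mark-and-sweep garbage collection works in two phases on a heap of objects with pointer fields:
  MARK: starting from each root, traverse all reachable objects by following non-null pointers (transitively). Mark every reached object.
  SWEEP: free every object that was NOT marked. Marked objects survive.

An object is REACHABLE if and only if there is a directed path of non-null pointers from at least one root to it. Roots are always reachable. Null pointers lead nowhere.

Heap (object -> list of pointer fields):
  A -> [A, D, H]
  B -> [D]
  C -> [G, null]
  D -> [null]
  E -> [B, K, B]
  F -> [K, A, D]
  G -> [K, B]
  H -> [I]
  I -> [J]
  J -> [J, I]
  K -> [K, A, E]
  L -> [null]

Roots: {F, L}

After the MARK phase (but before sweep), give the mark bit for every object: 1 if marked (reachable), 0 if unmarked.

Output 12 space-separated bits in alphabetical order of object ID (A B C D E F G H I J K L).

Answer: 1 1 0 1 1 1 0 1 1 1 1 1

Derivation:
Roots: F L
Mark F: refs=K A D, marked=F
Mark L: refs=null, marked=F L
Mark K: refs=K A E, marked=F K L
Mark A: refs=A D H, marked=A F K L
Mark D: refs=null, marked=A D F K L
Mark E: refs=B K B, marked=A D E F K L
Mark H: refs=I, marked=A D E F H K L
Mark B: refs=D, marked=A B D E F H K L
Mark I: refs=J, marked=A B D E F H I K L
Mark J: refs=J I, marked=A B D E F H I J K L
Unmarked (collected): C G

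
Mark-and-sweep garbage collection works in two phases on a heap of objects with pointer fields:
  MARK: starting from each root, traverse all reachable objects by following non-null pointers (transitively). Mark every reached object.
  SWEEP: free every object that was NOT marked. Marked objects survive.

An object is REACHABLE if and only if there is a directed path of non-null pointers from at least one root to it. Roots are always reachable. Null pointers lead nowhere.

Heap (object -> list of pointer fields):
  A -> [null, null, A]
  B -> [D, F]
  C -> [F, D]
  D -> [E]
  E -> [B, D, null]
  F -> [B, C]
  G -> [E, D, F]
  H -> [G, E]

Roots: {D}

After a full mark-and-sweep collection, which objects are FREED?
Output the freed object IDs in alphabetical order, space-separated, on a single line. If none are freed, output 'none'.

Roots: D
Mark D: refs=E, marked=D
Mark E: refs=B D null, marked=D E
Mark B: refs=D F, marked=B D E
Mark F: refs=B C, marked=B D E F
Mark C: refs=F D, marked=B C D E F
Unmarked (collected): A G H

Answer: A G H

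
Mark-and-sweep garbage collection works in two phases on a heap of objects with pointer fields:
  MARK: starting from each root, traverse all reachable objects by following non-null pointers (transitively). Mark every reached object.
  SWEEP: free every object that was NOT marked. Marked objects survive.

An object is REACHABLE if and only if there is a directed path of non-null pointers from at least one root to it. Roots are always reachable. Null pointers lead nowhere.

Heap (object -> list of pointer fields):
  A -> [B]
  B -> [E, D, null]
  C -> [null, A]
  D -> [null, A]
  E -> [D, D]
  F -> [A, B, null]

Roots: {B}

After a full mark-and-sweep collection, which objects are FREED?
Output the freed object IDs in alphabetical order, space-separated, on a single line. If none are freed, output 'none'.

Roots: B
Mark B: refs=E D null, marked=B
Mark E: refs=D D, marked=B E
Mark D: refs=null A, marked=B D E
Mark A: refs=B, marked=A B D E
Unmarked (collected): C F

Answer: C F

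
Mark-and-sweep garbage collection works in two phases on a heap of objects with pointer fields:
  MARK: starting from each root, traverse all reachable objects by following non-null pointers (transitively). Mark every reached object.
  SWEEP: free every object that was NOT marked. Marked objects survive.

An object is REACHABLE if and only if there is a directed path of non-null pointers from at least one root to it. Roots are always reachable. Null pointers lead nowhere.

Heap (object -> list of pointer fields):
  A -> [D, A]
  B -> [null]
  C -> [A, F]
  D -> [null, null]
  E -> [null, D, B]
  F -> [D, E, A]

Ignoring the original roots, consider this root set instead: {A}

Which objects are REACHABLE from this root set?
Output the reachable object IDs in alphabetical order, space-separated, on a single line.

Answer: A D

Derivation:
Roots: A
Mark A: refs=D A, marked=A
Mark D: refs=null null, marked=A D
Unmarked (collected): B C E F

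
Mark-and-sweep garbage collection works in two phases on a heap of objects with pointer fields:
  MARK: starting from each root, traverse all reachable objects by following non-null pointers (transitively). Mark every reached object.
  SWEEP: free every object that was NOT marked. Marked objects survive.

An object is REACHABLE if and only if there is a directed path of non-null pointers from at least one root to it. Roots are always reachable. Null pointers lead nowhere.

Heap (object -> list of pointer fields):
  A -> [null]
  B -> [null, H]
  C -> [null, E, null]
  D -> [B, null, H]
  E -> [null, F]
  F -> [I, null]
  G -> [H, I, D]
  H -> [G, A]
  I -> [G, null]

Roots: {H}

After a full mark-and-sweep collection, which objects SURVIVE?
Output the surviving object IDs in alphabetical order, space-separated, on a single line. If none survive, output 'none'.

Roots: H
Mark H: refs=G A, marked=H
Mark G: refs=H I D, marked=G H
Mark A: refs=null, marked=A G H
Mark I: refs=G null, marked=A G H I
Mark D: refs=B null H, marked=A D G H I
Mark B: refs=null H, marked=A B D G H I
Unmarked (collected): C E F

Answer: A B D G H I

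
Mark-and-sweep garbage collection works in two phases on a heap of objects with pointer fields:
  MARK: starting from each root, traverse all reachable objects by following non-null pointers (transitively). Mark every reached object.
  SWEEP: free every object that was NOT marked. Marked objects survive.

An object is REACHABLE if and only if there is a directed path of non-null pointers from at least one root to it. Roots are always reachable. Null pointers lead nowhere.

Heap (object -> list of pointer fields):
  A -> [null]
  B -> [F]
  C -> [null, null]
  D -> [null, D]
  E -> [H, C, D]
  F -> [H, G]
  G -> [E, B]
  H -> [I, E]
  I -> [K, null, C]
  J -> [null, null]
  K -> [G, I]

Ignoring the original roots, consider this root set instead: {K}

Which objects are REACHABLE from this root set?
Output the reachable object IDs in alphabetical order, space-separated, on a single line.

Answer: B C D E F G H I K

Derivation:
Roots: K
Mark K: refs=G I, marked=K
Mark G: refs=E B, marked=G K
Mark I: refs=K null C, marked=G I K
Mark E: refs=H C D, marked=E G I K
Mark B: refs=F, marked=B E G I K
Mark C: refs=null null, marked=B C E G I K
Mark H: refs=I E, marked=B C E G H I K
Mark D: refs=null D, marked=B C D E G H I K
Mark F: refs=H G, marked=B C D E F G H I K
Unmarked (collected): A J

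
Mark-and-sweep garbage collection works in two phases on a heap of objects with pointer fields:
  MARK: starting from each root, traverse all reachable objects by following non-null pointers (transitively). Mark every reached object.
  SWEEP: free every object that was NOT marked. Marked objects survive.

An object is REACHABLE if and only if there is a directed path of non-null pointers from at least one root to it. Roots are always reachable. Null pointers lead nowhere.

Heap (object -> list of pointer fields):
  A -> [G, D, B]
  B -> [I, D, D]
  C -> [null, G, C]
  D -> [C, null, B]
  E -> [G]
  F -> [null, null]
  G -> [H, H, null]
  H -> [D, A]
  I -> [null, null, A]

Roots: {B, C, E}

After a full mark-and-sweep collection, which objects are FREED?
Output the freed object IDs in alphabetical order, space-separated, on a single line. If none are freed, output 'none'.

Roots: B C E
Mark B: refs=I D D, marked=B
Mark C: refs=null G C, marked=B C
Mark E: refs=G, marked=B C E
Mark I: refs=null null A, marked=B C E I
Mark D: refs=C null B, marked=B C D E I
Mark G: refs=H H null, marked=B C D E G I
Mark A: refs=G D B, marked=A B C D E G I
Mark H: refs=D A, marked=A B C D E G H I
Unmarked (collected): F

Answer: F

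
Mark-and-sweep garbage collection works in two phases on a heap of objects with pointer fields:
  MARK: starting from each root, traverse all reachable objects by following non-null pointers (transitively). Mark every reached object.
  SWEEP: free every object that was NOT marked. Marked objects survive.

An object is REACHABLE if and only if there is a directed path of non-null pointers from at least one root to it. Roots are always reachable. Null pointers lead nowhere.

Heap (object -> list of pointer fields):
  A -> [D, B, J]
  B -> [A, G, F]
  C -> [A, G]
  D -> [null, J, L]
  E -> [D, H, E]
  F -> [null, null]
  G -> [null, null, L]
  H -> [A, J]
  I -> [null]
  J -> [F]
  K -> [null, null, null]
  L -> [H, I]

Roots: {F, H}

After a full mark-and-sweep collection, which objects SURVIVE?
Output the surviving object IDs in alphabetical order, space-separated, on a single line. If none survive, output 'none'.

Answer: A B D F G H I J L

Derivation:
Roots: F H
Mark F: refs=null null, marked=F
Mark H: refs=A J, marked=F H
Mark A: refs=D B J, marked=A F H
Mark J: refs=F, marked=A F H J
Mark D: refs=null J L, marked=A D F H J
Mark B: refs=A G F, marked=A B D F H J
Mark L: refs=H I, marked=A B D F H J L
Mark G: refs=null null L, marked=A B D F G H J L
Mark I: refs=null, marked=A B D F G H I J L
Unmarked (collected): C E K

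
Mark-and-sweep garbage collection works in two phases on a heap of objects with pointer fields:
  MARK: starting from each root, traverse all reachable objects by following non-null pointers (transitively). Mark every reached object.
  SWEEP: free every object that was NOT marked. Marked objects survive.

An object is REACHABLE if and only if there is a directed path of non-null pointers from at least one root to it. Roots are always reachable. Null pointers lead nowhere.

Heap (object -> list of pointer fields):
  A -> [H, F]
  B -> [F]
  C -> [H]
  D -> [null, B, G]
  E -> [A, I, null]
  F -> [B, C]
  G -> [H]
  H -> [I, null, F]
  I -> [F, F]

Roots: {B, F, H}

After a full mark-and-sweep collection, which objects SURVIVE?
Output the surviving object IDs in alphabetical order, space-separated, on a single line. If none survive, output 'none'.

Roots: B F H
Mark B: refs=F, marked=B
Mark F: refs=B C, marked=B F
Mark H: refs=I null F, marked=B F H
Mark C: refs=H, marked=B C F H
Mark I: refs=F F, marked=B C F H I
Unmarked (collected): A D E G

Answer: B C F H I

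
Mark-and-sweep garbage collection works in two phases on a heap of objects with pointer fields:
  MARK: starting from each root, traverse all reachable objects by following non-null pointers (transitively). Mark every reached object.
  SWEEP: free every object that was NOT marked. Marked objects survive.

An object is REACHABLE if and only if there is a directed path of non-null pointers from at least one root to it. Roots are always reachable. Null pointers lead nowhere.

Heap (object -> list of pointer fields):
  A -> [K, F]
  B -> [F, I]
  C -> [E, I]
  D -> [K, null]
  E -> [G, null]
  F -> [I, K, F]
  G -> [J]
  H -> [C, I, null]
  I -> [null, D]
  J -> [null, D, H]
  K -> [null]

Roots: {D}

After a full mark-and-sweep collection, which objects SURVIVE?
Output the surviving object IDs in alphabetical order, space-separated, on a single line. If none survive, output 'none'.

Roots: D
Mark D: refs=K null, marked=D
Mark K: refs=null, marked=D K
Unmarked (collected): A B C E F G H I J

Answer: D K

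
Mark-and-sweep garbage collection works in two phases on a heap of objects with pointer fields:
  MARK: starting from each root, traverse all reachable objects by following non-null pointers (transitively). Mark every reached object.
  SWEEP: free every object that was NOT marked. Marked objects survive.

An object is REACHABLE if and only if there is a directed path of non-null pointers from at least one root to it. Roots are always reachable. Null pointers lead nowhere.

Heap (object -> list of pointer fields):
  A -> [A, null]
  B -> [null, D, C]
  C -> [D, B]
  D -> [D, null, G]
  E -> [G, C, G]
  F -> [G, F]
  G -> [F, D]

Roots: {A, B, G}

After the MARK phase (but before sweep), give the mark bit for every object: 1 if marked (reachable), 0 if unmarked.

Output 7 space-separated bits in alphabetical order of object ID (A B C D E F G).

Roots: A B G
Mark A: refs=A null, marked=A
Mark B: refs=null D C, marked=A B
Mark G: refs=F D, marked=A B G
Mark D: refs=D null G, marked=A B D G
Mark C: refs=D B, marked=A B C D G
Mark F: refs=G F, marked=A B C D F G
Unmarked (collected): E

Answer: 1 1 1 1 0 1 1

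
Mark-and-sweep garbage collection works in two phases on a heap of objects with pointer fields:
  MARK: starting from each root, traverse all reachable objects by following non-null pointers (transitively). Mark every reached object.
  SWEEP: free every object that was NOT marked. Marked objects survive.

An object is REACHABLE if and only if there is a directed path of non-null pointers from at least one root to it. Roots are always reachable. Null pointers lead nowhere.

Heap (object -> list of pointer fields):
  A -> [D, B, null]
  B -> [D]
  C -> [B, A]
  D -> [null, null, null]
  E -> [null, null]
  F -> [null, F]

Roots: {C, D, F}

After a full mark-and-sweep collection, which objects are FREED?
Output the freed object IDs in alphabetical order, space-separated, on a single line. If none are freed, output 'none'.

Answer: E

Derivation:
Roots: C D F
Mark C: refs=B A, marked=C
Mark D: refs=null null null, marked=C D
Mark F: refs=null F, marked=C D F
Mark B: refs=D, marked=B C D F
Mark A: refs=D B null, marked=A B C D F
Unmarked (collected): E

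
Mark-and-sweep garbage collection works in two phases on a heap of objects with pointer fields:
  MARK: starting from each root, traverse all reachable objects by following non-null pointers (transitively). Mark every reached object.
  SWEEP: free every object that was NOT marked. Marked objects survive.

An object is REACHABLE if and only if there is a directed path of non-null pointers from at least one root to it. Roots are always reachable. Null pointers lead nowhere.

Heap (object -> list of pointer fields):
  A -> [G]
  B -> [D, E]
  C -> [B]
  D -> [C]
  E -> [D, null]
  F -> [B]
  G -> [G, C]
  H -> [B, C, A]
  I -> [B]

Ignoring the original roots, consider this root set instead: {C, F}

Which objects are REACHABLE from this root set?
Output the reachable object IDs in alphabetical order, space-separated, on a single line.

Roots: C F
Mark C: refs=B, marked=C
Mark F: refs=B, marked=C F
Mark B: refs=D E, marked=B C F
Mark D: refs=C, marked=B C D F
Mark E: refs=D null, marked=B C D E F
Unmarked (collected): A G H I

Answer: B C D E F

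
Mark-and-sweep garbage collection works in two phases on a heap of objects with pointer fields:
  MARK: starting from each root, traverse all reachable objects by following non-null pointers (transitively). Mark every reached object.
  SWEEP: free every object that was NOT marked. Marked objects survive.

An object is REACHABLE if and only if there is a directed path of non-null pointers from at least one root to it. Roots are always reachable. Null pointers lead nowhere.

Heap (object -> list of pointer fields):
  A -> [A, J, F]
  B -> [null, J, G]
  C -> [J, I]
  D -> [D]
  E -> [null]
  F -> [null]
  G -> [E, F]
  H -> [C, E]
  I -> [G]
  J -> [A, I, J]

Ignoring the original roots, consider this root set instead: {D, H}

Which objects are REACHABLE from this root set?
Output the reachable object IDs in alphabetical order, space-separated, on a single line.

Roots: D H
Mark D: refs=D, marked=D
Mark H: refs=C E, marked=D H
Mark C: refs=J I, marked=C D H
Mark E: refs=null, marked=C D E H
Mark J: refs=A I J, marked=C D E H J
Mark I: refs=G, marked=C D E H I J
Mark A: refs=A J F, marked=A C D E H I J
Mark G: refs=E F, marked=A C D E G H I J
Mark F: refs=null, marked=A C D E F G H I J
Unmarked (collected): B

Answer: A C D E F G H I J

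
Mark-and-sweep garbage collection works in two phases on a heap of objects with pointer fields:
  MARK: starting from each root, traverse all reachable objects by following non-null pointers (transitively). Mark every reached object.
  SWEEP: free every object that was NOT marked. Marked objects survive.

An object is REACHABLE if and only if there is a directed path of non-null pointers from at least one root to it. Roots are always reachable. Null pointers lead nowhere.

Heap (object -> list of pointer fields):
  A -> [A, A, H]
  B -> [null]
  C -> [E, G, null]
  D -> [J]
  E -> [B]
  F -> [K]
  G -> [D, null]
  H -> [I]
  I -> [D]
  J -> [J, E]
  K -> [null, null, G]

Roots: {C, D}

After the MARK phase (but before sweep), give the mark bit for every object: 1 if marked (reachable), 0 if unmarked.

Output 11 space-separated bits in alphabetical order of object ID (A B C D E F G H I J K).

Roots: C D
Mark C: refs=E G null, marked=C
Mark D: refs=J, marked=C D
Mark E: refs=B, marked=C D E
Mark G: refs=D null, marked=C D E G
Mark J: refs=J E, marked=C D E G J
Mark B: refs=null, marked=B C D E G J
Unmarked (collected): A F H I K

Answer: 0 1 1 1 1 0 1 0 0 1 0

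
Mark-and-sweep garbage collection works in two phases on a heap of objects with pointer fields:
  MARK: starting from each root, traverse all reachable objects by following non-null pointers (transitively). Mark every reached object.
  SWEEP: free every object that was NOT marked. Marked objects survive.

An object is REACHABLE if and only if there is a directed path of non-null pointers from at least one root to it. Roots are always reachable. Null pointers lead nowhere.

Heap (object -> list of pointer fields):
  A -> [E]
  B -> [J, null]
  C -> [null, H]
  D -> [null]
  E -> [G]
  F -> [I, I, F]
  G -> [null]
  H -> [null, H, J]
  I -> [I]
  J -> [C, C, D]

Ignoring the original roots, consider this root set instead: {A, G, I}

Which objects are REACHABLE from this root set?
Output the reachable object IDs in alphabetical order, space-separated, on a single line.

Roots: A G I
Mark A: refs=E, marked=A
Mark G: refs=null, marked=A G
Mark I: refs=I, marked=A G I
Mark E: refs=G, marked=A E G I
Unmarked (collected): B C D F H J

Answer: A E G I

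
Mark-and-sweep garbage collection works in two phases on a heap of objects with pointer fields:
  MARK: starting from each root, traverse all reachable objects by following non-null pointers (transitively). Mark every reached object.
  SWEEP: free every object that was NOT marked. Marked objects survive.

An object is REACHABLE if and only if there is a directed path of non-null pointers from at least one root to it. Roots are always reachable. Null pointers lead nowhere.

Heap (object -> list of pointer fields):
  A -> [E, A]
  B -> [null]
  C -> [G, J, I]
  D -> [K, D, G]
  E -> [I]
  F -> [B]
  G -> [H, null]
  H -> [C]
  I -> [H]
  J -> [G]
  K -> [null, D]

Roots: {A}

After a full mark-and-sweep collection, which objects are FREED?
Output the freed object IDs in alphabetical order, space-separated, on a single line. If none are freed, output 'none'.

Roots: A
Mark A: refs=E A, marked=A
Mark E: refs=I, marked=A E
Mark I: refs=H, marked=A E I
Mark H: refs=C, marked=A E H I
Mark C: refs=G J I, marked=A C E H I
Mark G: refs=H null, marked=A C E G H I
Mark J: refs=G, marked=A C E G H I J
Unmarked (collected): B D F K

Answer: B D F K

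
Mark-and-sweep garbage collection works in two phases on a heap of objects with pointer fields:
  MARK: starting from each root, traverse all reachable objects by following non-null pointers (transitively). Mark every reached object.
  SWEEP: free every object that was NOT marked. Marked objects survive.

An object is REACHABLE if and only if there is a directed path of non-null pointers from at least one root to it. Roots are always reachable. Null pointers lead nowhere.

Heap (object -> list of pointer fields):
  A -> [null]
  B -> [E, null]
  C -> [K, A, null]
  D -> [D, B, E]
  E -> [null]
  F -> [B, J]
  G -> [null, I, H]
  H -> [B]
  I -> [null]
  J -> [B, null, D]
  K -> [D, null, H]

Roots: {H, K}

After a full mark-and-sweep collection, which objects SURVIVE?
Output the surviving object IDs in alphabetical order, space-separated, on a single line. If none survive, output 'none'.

Roots: H K
Mark H: refs=B, marked=H
Mark K: refs=D null H, marked=H K
Mark B: refs=E null, marked=B H K
Mark D: refs=D B E, marked=B D H K
Mark E: refs=null, marked=B D E H K
Unmarked (collected): A C F G I J

Answer: B D E H K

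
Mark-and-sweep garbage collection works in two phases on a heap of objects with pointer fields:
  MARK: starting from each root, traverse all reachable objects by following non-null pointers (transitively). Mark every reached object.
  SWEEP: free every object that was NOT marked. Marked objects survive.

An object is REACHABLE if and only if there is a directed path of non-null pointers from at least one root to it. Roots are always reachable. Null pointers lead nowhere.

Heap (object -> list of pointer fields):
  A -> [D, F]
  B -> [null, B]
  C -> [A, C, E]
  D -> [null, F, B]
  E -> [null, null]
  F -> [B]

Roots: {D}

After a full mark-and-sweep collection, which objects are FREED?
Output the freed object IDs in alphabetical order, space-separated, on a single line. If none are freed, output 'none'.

Roots: D
Mark D: refs=null F B, marked=D
Mark F: refs=B, marked=D F
Mark B: refs=null B, marked=B D F
Unmarked (collected): A C E

Answer: A C E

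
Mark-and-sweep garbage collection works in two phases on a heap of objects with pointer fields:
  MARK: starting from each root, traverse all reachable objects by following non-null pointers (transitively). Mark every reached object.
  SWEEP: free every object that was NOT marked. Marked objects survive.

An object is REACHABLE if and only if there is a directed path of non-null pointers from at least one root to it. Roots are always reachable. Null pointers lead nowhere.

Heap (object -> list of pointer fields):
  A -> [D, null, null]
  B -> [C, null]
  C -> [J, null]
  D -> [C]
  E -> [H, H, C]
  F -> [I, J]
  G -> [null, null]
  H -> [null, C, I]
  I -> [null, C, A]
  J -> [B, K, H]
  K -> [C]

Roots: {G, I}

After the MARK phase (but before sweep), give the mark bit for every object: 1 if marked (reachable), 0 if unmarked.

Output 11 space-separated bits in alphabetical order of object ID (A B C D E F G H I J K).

Roots: G I
Mark G: refs=null null, marked=G
Mark I: refs=null C A, marked=G I
Mark C: refs=J null, marked=C G I
Mark A: refs=D null null, marked=A C G I
Mark J: refs=B K H, marked=A C G I J
Mark D: refs=C, marked=A C D G I J
Mark B: refs=C null, marked=A B C D G I J
Mark K: refs=C, marked=A B C D G I J K
Mark H: refs=null C I, marked=A B C D G H I J K
Unmarked (collected): E F

Answer: 1 1 1 1 0 0 1 1 1 1 1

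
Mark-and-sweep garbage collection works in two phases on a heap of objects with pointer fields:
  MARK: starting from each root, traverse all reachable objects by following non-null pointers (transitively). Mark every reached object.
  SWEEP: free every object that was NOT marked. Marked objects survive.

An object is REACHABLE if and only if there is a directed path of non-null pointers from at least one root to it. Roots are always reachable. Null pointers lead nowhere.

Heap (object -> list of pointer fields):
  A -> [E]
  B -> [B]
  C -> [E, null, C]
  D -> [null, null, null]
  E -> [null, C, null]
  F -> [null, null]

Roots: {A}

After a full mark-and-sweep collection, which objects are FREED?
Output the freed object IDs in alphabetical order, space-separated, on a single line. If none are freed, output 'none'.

Answer: B D F

Derivation:
Roots: A
Mark A: refs=E, marked=A
Mark E: refs=null C null, marked=A E
Mark C: refs=E null C, marked=A C E
Unmarked (collected): B D F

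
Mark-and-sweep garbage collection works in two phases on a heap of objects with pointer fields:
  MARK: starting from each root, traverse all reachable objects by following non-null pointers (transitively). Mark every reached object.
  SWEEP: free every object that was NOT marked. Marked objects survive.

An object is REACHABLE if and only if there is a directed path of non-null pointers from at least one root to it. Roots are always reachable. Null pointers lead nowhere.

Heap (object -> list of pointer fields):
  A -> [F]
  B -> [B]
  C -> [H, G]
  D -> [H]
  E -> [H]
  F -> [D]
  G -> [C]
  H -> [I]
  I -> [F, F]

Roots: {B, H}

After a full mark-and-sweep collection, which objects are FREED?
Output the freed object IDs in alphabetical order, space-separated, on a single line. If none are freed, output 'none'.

Answer: A C E G

Derivation:
Roots: B H
Mark B: refs=B, marked=B
Mark H: refs=I, marked=B H
Mark I: refs=F F, marked=B H I
Mark F: refs=D, marked=B F H I
Mark D: refs=H, marked=B D F H I
Unmarked (collected): A C E G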